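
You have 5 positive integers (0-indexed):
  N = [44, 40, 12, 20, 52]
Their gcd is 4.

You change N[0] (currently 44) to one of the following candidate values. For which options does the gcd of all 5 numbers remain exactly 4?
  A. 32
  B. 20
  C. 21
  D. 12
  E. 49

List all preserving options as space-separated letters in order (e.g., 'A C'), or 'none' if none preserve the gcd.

Answer: A B D

Derivation:
Old gcd = 4; gcd of others (without N[0]) = 4
New gcd for candidate v: gcd(4, v). Preserves old gcd iff gcd(4, v) = 4.
  Option A: v=32, gcd(4,32)=4 -> preserves
  Option B: v=20, gcd(4,20)=4 -> preserves
  Option C: v=21, gcd(4,21)=1 -> changes
  Option D: v=12, gcd(4,12)=4 -> preserves
  Option E: v=49, gcd(4,49)=1 -> changes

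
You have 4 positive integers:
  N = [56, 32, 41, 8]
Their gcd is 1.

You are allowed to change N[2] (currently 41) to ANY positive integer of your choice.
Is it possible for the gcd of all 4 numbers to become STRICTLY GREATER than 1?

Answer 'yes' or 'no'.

Current gcd = 1
gcd of all OTHER numbers (without N[2]=41): gcd([56, 32, 8]) = 8
The new gcd after any change is gcd(8, new_value).
This can be at most 8.
Since 8 > old gcd 1, the gcd CAN increase (e.g., set N[2] = 8).

Answer: yes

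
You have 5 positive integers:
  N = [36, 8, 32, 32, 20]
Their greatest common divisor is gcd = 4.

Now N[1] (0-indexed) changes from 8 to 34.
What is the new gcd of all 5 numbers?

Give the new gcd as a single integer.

Answer: 2

Derivation:
Numbers: [36, 8, 32, 32, 20], gcd = 4
Change: index 1, 8 -> 34
gcd of the OTHER numbers (without index 1): gcd([36, 32, 32, 20]) = 4
New gcd = gcd(g_others, new_val) = gcd(4, 34) = 2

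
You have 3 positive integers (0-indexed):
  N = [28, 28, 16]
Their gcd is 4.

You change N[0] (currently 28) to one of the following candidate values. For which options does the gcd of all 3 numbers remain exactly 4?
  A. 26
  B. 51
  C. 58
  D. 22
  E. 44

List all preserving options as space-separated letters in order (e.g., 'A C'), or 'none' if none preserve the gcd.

Answer: E

Derivation:
Old gcd = 4; gcd of others (without N[0]) = 4
New gcd for candidate v: gcd(4, v). Preserves old gcd iff gcd(4, v) = 4.
  Option A: v=26, gcd(4,26)=2 -> changes
  Option B: v=51, gcd(4,51)=1 -> changes
  Option C: v=58, gcd(4,58)=2 -> changes
  Option D: v=22, gcd(4,22)=2 -> changes
  Option E: v=44, gcd(4,44)=4 -> preserves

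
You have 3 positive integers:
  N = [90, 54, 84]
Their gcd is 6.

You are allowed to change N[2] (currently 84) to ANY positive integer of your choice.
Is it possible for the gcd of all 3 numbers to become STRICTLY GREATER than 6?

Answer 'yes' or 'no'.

Answer: yes

Derivation:
Current gcd = 6
gcd of all OTHER numbers (without N[2]=84): gcd([90, 54]) = 18
The new gcd after any change is gcd(18, new_value).
This can be at most 18.
Since 18 > old gcd 6, the gcd CAN increase (e.g., set N[2] = 18).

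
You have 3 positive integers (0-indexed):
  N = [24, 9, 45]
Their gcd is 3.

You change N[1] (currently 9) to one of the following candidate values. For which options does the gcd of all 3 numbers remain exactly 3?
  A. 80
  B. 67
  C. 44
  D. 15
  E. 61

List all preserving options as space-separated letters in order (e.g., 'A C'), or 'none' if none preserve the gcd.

Answer: D

Derivation:
Old gcd = 3; gcd of others (without N[1]) = 3
New gcd for candidate v: gcd(3, v). Preserves old gcd iff gcd(3, v) = 3.
  Option A: v=80, gcd(3,80)=1 -> changes
  Option B: v=67, gcd(3,67)=1 -> changes
  Option C: v=44, gcd(3,44)=1 -> changes
  Option D: v=15, gcd(3,15)=3 -> preserves
  Option E: v=61, gcd(3,61)=1 -> changes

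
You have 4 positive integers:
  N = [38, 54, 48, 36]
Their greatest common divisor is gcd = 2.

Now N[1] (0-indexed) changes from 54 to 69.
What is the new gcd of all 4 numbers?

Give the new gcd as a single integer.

Numbers: [38, 54, 48, 36], gcd = 2
Change: index 1, 54 -> 69
gcd of the OTHER numbers (without index 1): gcd([38, 48, 36]) = 2
New gcd = gcd(g_others, new_val) = gcd(2, 69) = 1

Answer: 1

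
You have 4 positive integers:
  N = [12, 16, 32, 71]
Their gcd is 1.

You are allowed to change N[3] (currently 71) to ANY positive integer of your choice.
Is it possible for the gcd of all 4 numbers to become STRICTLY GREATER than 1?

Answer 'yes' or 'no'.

Answer: yes

Derivation:
Current gcd = 1
gcd of all OTHER numbers (without N[3]=71): gcd([12, 16, 32]) = 4
The new gcd after any change is gcd(4, new_value).
This can be at most 4.
Since 4 > old gcd 1, the gcd CAN increase (e.g., set N[3] = 4).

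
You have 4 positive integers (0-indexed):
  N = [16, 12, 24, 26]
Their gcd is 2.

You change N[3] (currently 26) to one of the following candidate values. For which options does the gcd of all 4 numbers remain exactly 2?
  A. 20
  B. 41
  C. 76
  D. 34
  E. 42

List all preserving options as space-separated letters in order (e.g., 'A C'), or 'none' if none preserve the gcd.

Answer: D E

Derivation:
Old gcd = 2; gcd of others (without N[3]) = 4
New gcd for candidate v: gcd(4, v). Preserves old gcd iff gcd(4, v) = 2.
  Option A: v=20, gcd(4,20)=4 -> changes
  Option B: v=41, gcd(4,41)=1 -> changes
  Option C: v=76, gcd(4,76)=4 -> changes
  Option D: v=34, gcd(4,34)=2 -> preserves
  Option E: v=42, gcd(4,42)=2 -> preserves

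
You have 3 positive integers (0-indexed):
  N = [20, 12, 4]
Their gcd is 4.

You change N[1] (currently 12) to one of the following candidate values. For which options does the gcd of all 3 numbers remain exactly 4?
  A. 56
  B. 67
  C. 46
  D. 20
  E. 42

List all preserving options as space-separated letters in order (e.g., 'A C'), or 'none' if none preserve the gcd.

Answer: A D

Derivation:
Old gcd = 4; gcd of others (without N[1]) = 4
New gcd for candidate v: gcd(4, v). Preserves old gcd iff gcd(4, v) = 4.
  Option A: v=56, gcd(4,56)=4 -> preserves
  Option B: v=67, gcd(4,67)=1 -> changes
  Option C: v=46, gcd(4,46)=2 -> changes
  Option D: v=20, gcd(4,20)=4 -> preserves
  Option E: v=42, gcd(4,42)=2 -> changes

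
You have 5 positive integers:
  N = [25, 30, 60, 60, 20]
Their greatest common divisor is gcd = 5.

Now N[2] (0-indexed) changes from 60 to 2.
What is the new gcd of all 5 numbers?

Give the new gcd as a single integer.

Answer: 1

Derivation:
Numbers: [25, 30, 60, 60, 20], gcd = 5
Change: index 2, 60 -> 2
gcd of the OTHER numbers (without index 2): gcd([25, 30, 60, 20]) = 5
New gcd = gcd(g_others, new_val) = gcd(5, 2) = 1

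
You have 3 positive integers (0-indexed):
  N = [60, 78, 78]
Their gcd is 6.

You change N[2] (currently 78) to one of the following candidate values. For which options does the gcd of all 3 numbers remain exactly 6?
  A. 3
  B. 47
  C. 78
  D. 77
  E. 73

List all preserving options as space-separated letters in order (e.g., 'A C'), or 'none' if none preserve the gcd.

Answer: C

Derivation:
Old gcd = 6; gcd of others (without N[2]) = 6
New gcd for candidate v: gcd(6, v). Preserves old gcd iff gcd(6, v) = 6.
  Option A: v=3, gcd(6,3)=3 -> changes
  Option B: v=47, gcd(6,47)=1 -> changes
  Option C: v=78, gcd(6,78)=6 -> preserves
  Option D: v=77, gcd(6,77)=1 -> changes
  Option E: v=73, gcd(6,73)=1 -> changes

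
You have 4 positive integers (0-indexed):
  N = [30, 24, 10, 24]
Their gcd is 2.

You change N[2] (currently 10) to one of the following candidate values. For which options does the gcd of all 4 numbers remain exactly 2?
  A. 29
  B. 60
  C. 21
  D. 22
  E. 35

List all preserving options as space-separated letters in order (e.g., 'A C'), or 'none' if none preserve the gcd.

Answer: D

Derivation:
Old gcd = 2; gcd of others (without N[2]) = 6
New gcd for candidate v: gcd(6, v). Preserves old gcd iff gcd(6, v) = 2.
  Option A: v=29, gcd(6,29)=1 -> changes
  Option B: v=60, gcd(6,60)=6 -> changes
  Option C: v=21, gcd(6,21)=3 -> changes
  Option D: v=22, gcd(6,22)=2 -> preserves
  Option E: v=35, gcd(6,35)=1 -> changes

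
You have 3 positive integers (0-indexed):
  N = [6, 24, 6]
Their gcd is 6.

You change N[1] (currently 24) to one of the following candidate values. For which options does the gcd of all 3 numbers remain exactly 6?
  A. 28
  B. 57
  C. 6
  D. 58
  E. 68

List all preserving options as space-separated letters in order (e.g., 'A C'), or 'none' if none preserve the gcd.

Old gcd = 6; gcd of others (without N[1]) = 6
New gcd for candidate v: gcd(6, v). Preserves old gcd iff gcd(6, v) = 6.
  Option A: v=28, gcd(6,28)=2 -> changes
  Option B: v=57, gcd(6,57)=3 -> changes
  Option C: v=6, gcd(6,6)=6 -> preserves
  Option D: v=58, gcd(6,58)=2 -> changes
  Option E: v=68, gcd(6,68)=2 -> changes

Answer: C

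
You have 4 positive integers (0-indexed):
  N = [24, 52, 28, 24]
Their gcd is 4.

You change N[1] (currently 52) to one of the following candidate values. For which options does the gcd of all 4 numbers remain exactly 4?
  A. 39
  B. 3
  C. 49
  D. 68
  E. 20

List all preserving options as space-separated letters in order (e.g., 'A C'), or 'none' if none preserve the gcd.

Old gcd = 4; gcd of others (without N[1]) = 4
New gcd for candidate v: gcd(4, v). Preserves old gcd iff gcd(4, v) = 4.
  Option A: v=39, gcd(4,39)=1 -> changes
  Option B: v=3, gcd(4,3)=1 -> changes
  Option C: v=49, gcd(4,49)=1 -> changes
  Option D: v=68, gcd(4,68)=4 -> preserves
  Option E: v=20, gcd(4,20)=4 -> preserves

Answer: D E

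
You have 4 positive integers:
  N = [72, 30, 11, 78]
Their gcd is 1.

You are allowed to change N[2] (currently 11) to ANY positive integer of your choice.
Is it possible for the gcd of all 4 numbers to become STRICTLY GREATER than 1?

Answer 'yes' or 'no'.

Answer: yes

Derivation:
Current gcd = 1
gcd of all OTHER numbers (without N[2]=11): gcd([72, 30, 78]) = 6
The new gcd after any change is gcd(6, new_value).
This can be at most 6.
Since 6 > old gcd 1, the gcd CAN increase (e.g., set N[2] = 6).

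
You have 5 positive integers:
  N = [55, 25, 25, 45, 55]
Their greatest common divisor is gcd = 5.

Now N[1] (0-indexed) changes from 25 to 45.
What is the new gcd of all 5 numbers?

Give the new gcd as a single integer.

Numbers: [55, 25, 25, 45, 55], gcd = 5
Change: index 1, 25 -> 45
gcd of the OTHER numbers (without index 1): gcd([55, 25, 45, 55]) = 5
New gcd = gcd(g_others, new_val) = gcd(5, 45) = 5

Answer: 5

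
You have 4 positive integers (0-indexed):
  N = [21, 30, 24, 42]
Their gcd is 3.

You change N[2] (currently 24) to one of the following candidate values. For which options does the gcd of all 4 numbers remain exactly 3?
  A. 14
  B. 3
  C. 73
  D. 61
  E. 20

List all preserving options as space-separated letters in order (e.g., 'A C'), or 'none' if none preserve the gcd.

Old gcd = 3; gcd of others (without N[2]) = 3
New gcd for candidate v: gcd(3, v). Preserves old gcd iff gcd(3, v) = 3.
  Option A: v=14, gcd(3,14)=1 -> changes
  Option B: v=3, gcd(3,3)=3 -> preserves
  Option C: v=73, gcd(3,73)=1 -> changes
  Option D: v=61, gcd(3,61)=1 -> changes
  Option E: v=20, gcd(3,20)=1 -> changes

Answer: B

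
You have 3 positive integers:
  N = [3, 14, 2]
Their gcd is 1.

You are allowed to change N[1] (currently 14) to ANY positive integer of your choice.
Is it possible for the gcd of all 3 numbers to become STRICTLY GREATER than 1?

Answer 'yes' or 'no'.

Current gcd = 1
gcd of all OTHER numbers (without N[1]=14): gcd([3, 2]) = 1
The new gcd after any change is gcd(1, new_value).
This can be at most 1.
Since 1 = old gcd 1, the gcd can only stay the same or decrease.

Answer: no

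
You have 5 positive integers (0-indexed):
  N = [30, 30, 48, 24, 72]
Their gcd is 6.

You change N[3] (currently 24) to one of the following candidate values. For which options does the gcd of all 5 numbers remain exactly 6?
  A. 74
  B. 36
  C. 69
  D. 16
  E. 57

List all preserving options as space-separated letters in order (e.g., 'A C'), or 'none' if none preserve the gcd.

Old gcd = 6; gcd of others (without N[3]) = 6
New gcd for candidate v: gcd(6, v). Preserves old gcd iff gcd(6, v) = 6.
  Option A: v=74, gcd(6,74)=2 -> changes
  Option B: v=36, gcd(6,36)=6 -> preserves
  Option C: v=69, gcd(6,69)=3 -> changes
  Option D: v=16, gcd(6,16)=2 -> changes
  Option E: v=57, gcd(6,57)=3 -> changes

Answer: B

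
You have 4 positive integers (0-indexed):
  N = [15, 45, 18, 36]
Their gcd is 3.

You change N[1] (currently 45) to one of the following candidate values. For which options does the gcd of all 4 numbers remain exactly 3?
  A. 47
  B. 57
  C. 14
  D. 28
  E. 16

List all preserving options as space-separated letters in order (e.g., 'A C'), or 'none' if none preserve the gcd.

Answer: B

Derivation:
Old gcd = 3; gcd of others (without N[1]) = 3
New gcd for candidate v: gcd(3, v). Preserves old gcd iff gcd(3, v) = 3.
  Option A: v=47, gcd(3,47)=1 -> changes
  Option B: v=57, gcd(3,57)=3 -> preserves
  Option C: v=14, gcd(3,14)=1 -> changes
  Option D: v=28, gcd(3,28)=1 -> changes
  Option E: v=16, gcd(3,16)=1 -> changes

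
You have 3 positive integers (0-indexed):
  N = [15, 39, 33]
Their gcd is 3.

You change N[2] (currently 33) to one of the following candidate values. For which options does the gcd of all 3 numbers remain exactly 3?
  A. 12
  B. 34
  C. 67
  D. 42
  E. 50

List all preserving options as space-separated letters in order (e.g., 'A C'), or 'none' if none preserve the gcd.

Old gcd = 3; gcd of others (without N[2]) = 3
New gcd for candidate v: gcd(3, v). Preserves old gcd iff gcd(3, v) = 3.
  Option A: v=12, gcd(3,12)=3 -> preserves
  Option B: v=34, gcd(3,34)=1 -> changes
  Option C: v=67, gcd(3,67)=1 -> changes
  Option D: v=42, gcd(3,42)=3 -> preserves
  Option E: v=50, gcd(3,50)=1 -> changes

Answer: A D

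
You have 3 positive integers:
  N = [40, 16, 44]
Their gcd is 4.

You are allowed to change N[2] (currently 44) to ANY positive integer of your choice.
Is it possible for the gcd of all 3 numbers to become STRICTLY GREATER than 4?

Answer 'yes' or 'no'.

Current gcd = 4
gcd of all OTHER numbers (without N[2]=44): gcd([40, 16]) = 8
The new gcd after any change is gcd(8, new_value).
This can be at most 8.
Since 8 > old gcd 4, the gcd CAN increase (e.g., set N[2] = 8).

Answer: yes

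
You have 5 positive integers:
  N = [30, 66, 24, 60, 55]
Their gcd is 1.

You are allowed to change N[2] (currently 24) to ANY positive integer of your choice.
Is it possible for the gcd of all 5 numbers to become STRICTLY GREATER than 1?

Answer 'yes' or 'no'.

Current gcd = 1
gcd of all OTHER numbers (without N[2]=24): gcd([30, 66, 60, 55]) = 1
The new gcd after any change is gcd(1, new_value).
This can be at most 1.
Since 1 = old gcd 1, the gcd can only stay the same or decrease.

Answer: no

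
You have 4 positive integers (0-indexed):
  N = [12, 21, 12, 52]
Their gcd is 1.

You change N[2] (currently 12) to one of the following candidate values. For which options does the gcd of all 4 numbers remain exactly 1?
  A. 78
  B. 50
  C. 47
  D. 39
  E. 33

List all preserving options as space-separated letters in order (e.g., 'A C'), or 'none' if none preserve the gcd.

Old gcd = 1; gcd of others (without N[2]) = 1
New gcd for candidate v: gcd(1, v). Preserves old gcd iff gcd(1, v) = 1.
  Option A: v=78, gcd(1,78)=1 -> preserves
  Option B: v=50, gcd(1,50)=1 -> preserves
  Option C: v=47, gcd(1,47)=1 -> preserves
  Option D: v=39, gcd(1,39)=1 -> preserves
  Option E: v=33, gcd(1,33)=1 -> preserves

Answer: A B C D E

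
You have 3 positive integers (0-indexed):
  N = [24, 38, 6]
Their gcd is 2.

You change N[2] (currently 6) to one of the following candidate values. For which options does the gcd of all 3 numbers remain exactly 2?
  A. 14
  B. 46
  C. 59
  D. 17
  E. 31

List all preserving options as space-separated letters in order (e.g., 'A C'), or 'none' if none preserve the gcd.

Answer: A B

Derivation:
Old gcd = 2; gcd of others (without N[2]) = 2
New gcd for candidate v: gcd(2, v). Preserves old gcd iff gcd(2, v) = 2.
  Option A: v=14, gcd(2,14)=2 -> preserves
  Option B: v=46, gcd(2,46)=2 -> preserves
  Option C: v=59, gcd(2,59)=1 -> changes
  Option D: v=17, gcd(2,17)=1 -> changes
  Option E: v=31, gcd(2,31)=1 -> changes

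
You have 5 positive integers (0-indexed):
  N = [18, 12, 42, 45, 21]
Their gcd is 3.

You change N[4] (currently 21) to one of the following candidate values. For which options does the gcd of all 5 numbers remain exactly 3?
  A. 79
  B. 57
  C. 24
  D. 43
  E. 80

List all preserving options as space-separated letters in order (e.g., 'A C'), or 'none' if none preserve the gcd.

Old gcd = 3; gcd of others (without N[4]) = 3
New gcd for candidate v: gcd(3, v). Preserves old gcd iff gcd(3, v) = 3.
  Option A: v=79, gcd(3,79)=1 -> changes
  Option B: v=57, gcd(3,57)=3 -> preserves
  Option C: v=24, gcd(3,24)=3 -> preserves
  Option D: v=43, gcd(3,43)=1 -> changes
  Option E: v=80, gcd(3,80)=1 -> changes

Answer: B C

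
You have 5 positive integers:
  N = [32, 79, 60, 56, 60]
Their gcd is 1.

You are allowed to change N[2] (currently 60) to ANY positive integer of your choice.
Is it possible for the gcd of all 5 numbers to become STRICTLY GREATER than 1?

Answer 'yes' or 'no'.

Current gcd = 1
gcd of all OTHER numbers (without N[2]=60): gcd([32, 79, 56, 60]) = 1
The new gcd after any change is gcd(1, new_value).
This can be at most 1.
Since 1 = old gcd 1, the gcd can only stay the same or decrease.

Answer: no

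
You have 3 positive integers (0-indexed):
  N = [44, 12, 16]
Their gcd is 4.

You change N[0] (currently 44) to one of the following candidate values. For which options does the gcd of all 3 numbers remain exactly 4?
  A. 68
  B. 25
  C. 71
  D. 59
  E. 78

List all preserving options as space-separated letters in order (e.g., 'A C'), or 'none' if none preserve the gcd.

Old gcd = 4; gcd of others (without N[0]) = 4
New gcd for candidate v: gcd(4, v). Preserves old gcd iff gcd(4, v) = 4.
  Option A: v=68, gcd(4,68)=4 -> preserves
  Option B: v=25, gcd(4,25)=1 -> changes
  Option C: v=71, gcd(4,71)=1 -> changes
  Option D: v=59, gcd(4,59)=1 -> changes
  Option E: v=78, gcd(4,78)=2 -> changes

Answer: A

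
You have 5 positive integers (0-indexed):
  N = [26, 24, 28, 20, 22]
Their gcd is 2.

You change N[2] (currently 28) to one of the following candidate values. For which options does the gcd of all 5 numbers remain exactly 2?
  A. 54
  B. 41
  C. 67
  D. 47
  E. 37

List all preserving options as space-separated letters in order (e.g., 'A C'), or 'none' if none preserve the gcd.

Old gcd = 2; gcd of others (without N[2]) = 2
New gcd for candidate v: gcd(2, v). Preserves old gcd iff gcd(2, v) = 2.
  Option A: v=54, gcd(2,54)=2 -> preserves
  Option B: v=41, gcd(2,41)=1 -> changes
  Option C: v=67, gcd(2,67)=1 -> changes
  Option D: v=47, gcd(2,47)=1 -> changes
  Option E: v=37, gcd(2,37)=1 -> changes

Answer: A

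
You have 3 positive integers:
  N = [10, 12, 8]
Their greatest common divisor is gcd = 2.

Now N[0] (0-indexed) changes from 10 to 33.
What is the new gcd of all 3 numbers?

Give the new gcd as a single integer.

Answer: 1

Derivation:
Numbers: [10, 12, 8], gcd = 2
Change: index 0, 10 -> 33
gcd of the OTHER numbers (without index 0): gcd([12, 8]) = 4
New gcd = gcd(g_others, new_val) = gcd(4, 33) = 1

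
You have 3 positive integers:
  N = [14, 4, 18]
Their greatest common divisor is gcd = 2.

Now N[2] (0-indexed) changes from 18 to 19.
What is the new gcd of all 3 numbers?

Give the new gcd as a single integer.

Answer: 1

Derivation:
Numbers: [14, 4, 18], gcd = 2
Change: index 2, 18 -> 19
gcd of the OTHER numbers (without index 2): gcd([14, 4]) = 2
New gcd = gcd(g_others, new_val) = gcd(2, 19) = 1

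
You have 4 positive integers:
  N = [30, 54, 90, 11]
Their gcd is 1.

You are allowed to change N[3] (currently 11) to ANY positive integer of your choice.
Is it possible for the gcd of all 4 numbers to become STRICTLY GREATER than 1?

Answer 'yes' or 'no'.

Answer: yes

Derivation:
Current gcd = 1
gcd of all OTHER numbers (without N[3]=11): gcd([30, 54, 90]) = 6
The new gcd after any change is gcd(6, new_value).
This can be at most 6.
Since 6 > old gcd 1, the gcd CAN increase (e.g., set N[3] = 6).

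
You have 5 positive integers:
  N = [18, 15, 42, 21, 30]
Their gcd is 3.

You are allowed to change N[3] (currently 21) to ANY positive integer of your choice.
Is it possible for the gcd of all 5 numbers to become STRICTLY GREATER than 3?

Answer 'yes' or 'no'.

Answer: no

Derivation:
Current gcd = 3
gcd of all OTHER numbers (without N[3]=21): gcd([18, 15, 42, 30]) = 3
The new gcd after any change is gcd(3, new_value).
This can be at most 3.
Since 3 = old gcd 3, the gcd can only stay the same or decrease.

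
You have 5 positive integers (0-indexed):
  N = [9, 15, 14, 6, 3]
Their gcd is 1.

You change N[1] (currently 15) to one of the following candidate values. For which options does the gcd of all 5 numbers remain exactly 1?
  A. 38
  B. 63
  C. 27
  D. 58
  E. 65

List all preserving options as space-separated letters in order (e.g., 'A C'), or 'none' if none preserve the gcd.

Old gcd = 1; gcd of others (without N[1]) = 1
New gcd for candidate v: gcd(1, v). Preserves old gcd iff gcd(1, v) = 1.
  Option A: v=38, gcd(1,38)=1 -> preserves
  Option B: v=63, gcd(1,63)=1 -> preserves
  Option C: v=27, gcd(1,27)=1 -> preserves
  Option D: v=58, gcd(1,58)=1 -> preserves
  Option E: v=65, gcd(1,65)=1 -> preserves

Answer: A B C D E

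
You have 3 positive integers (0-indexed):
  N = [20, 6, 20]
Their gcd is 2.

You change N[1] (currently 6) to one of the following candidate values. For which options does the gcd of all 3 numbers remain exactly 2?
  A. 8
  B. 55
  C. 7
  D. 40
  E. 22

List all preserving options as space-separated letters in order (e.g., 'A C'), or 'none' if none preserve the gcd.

Old gcd = 2; gcd of others (without N[1]) = 20
New gcd for candidate v: gcd(20, v). Preserves old gcd iff gcd(20, v) = 2.
  Option A: v=8, gcd(20,8)=4 -> changes
  Option B: v=55, gcd(20,55)=5 -> changes
  Option C: v=7, gcd(20,7)=1 -> changes
  Option D: v=40, gcd(20,40)=20 -> changes
  Option E: v=22, gcd(20,22)=2 -> preserves

Answer: E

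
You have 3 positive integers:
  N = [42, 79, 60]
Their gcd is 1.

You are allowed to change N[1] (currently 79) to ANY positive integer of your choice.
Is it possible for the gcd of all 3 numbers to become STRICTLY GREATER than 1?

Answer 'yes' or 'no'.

Answer: yes

Derivation:
Current gcd = 1
gcd of all OTHER numbers (without N[1]=79): gcd([42, 60]) = 6
The new gcd after any change is gcd(6, new_value).
This can be at most 6.
Since 6 > old gcd 1, the gcd CAN increase (e.g., set N[1] = 6).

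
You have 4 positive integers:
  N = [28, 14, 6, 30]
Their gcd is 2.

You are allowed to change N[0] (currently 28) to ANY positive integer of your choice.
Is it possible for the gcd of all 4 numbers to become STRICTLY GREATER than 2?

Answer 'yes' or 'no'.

Current gcd = 2
gcd of all OTHER numbers (without N[0]=28): gcd([14, 6, 30]) = 2
The new gcd after any change is gcd(2, new_value).
This can be at most 2.
Since 2 = old gcd 2, the gcd can only stay the same or decrease.

Answer: no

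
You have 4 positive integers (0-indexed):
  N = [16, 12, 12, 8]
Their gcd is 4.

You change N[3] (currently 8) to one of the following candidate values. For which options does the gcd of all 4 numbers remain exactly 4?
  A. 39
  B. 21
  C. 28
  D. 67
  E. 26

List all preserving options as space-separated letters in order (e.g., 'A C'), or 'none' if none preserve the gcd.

Answer: C

Derivation:
Old gcd = 4; gcd of others (without N[3]) = 4
New gcd for candidate v: gcd(4, v). Preserves old gcd iff gcd(4, v) = 4.
  Option A: v=39, gcd(4,39)=1 -> changes
  Option B: v=21, gcd(4,21)=1 -> changes
  Option C: v=28, gcd(4,28)=4 -> preserves
  Option D: v=67, gcd(4,67)=1 -> changes
  Option E: v=26, gcd(4,26)=2 -> changes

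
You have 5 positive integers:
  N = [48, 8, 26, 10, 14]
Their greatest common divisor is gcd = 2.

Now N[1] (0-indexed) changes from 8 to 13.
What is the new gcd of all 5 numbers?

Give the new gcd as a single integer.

Numbers: [48, 8, 26, 10, 14], gcd = 2
Change: index 1, 8 -> 13
gcd of the OTHER numbers (without index 1): gcd([48, 26, 10, 14]) = 2
New gcd = gcd(g_others, new_val) = gcd(2, 13) = 1

Answer: 1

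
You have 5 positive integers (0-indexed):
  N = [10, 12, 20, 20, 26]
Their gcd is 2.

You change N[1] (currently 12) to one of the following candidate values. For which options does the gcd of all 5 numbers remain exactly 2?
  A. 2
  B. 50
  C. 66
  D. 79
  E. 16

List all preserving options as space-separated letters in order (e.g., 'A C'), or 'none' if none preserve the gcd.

Old gcd = 2; gcd of others (without N[1]) = 2
New gcd for candidate v: gcd(2, v). Preserves old gcd iff gcd(2, v) = 2.
  Option A: v=2, gcd(2,2)=2 -> preserves
  Option B: v=50, gcd(2,50)=2 -> preserves
  Option C: v=66, gcd(2,66)=2 -> preserves
  Option D: v=79, gcd(2,79)=1 -> changes
  Option E: v=16, gcd(2,16)=2 -> preserves

Answer: A B C E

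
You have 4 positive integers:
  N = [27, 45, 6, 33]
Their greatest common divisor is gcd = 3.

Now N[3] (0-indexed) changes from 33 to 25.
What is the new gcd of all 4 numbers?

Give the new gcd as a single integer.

Numbers: [27, 45, 6, 33], gcd = 3
Change: index 3, 33 -> 25
gcd of the OTHER numbers (without index 3): gcd([27, 45, 6]) = 3
New gcd = gcd(g_others, new_val) = gcd(3, 25) = 1

Answer: 1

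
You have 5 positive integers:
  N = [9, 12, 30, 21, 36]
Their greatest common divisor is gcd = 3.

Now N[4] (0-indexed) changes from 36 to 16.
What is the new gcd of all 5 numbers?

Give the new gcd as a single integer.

Answer: 1

Derivation:
Numbers: [9, 12, 30, 21, 36], gcd = 3
Change: index 4, 36 -> 16
gcd of the OTHER numbers (without index 4): gcd([9, 12, 30, 21]) = 3
New gcd = gcd(g_others, new_val) = gcd(3, 16) = 1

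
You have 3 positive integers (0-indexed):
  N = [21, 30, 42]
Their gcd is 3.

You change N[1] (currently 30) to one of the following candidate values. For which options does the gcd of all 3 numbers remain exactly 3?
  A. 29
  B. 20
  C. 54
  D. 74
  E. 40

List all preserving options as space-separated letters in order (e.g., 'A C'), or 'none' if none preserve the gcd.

Old gcd = 3; gcd of others (without N[1]) = 21
New gcd for candidate v: gcd(21, v). Preserves old gcd iff gcd(21, v) = 3.
  Option A: v=29, gcd(21,29)=1 -> changes
  Option B: v=20, gcd(21,20)=1 -> changes
  Option C: v=54, gcd(21,54)=3 -> preserves
  Option D: v=74, gcd(21,74)=1 -> changes
  Option E: v=40, gcd(21,40)=1 -> changes

Answer: C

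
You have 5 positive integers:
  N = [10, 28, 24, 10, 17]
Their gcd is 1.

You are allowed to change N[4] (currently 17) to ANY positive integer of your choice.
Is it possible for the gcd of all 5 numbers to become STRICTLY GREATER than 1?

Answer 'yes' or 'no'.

Answer: yes

Derivation:
Current gcd = 1
gcd of all OTHER numbers (without N[4]=17): gcd([10, 28, 24, 10]) = 2
The new gcd after any change is gcd(2, new_value).
This can be at most 2.
Since 2 > old gcd 1, the gcd CAN increase (e.g., set N[4] = 2).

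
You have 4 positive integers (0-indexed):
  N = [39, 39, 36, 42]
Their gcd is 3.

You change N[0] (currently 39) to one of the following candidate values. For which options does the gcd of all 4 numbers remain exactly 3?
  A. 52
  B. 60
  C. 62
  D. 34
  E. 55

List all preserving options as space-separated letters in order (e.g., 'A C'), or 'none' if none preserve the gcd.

Old gcd = 3; gcd of others (without N[0]) = 3
New gcd for candidate v: gcd(3, v). Preserves old gcd iff gcd(3, v) = 3.
  Option A: v=52, gcd(3,52)=1 -> changes
  Option B: v=60, gcd(3,60)=3 -> preserves
  Option C: v=62, gcd(3,62)=1 -> changes
  Option D: v=34, gcd(3,34)=1 -> changes
  Option E: v=55, gcd(3,55)=1 -> changes

Answer: B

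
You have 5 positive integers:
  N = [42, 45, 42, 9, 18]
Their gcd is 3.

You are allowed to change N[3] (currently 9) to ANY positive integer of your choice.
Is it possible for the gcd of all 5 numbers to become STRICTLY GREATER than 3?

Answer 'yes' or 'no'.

Answer: no

Derivation:
Current gcd = 3
gcd of all OTHER numbers (without N[3]=9): gcd([42, 45, 42, 18]) = 3
The new gcd after any change is gcd(3, new_value).
This can be at most 3.
Since 3 = old gcd 3, the gcd can only stay the same or decrease.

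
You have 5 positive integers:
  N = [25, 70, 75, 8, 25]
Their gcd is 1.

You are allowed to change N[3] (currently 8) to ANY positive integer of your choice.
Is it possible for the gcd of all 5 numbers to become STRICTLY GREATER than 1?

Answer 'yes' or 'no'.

Current gcd = 1
gcd of all OTHER numbers (without N[3]=8): gcd([25, 70, 75, 25]) = 5
The new gcd after any change is gcd(5, new_value).
This can be at most 5.
Since 5 > old gcd 1, the gcd CAN increase (e.g., set N[3] = 5).

Answer: yes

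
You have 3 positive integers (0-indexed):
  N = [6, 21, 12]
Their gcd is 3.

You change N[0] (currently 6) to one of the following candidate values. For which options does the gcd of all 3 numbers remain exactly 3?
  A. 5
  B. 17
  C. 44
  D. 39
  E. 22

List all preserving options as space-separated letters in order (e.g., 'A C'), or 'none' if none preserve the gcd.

Old gcd = 3; gcd of others (without N[0]) = 3
New gcd for candidate v: gcd(3, v). Preserves old gcd iff gcd(3, v) = 3.
  Option A: v=5, gcd(3,5)=1 -> changes
  Option B: v=17, gcd(3,17)=1 -> changes
  Option C: v=44, gcd(3,44)=1 -> changes
  Option D: v=39, gcd(3,39)=3 -> preserves
  Option E: v=22, gcd(3,22)=1 -> changes

Answer: D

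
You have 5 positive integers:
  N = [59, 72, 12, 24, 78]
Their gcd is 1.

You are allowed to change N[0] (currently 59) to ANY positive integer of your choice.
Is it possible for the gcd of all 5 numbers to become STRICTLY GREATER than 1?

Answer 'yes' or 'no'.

Current gcd = 1
gcd of all OTHER numbers (without N[0]=59): gcd([72, 12, 24, 78]) = 6
The new gcd after any change is gcd(6, new_value).
This can be at most 6.
Since 6 > old gcd 1, the gcd CAN increase (e.g., set N[0] = 6).

Answer: yes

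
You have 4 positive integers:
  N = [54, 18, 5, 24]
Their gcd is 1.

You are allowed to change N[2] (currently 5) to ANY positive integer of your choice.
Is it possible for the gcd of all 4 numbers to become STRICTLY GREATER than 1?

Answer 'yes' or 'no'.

Current gcd = 1
gcd of all OTHER numbers (without N[2]=5): gcd([54, 18, 24]) = 6
The new gcd after any change is gcd(6, new_value).
This can be at most 6.
Since 6 > old gcd 1, the gcd CAN increase (e.g., set N[2] = 6).

Answer: yes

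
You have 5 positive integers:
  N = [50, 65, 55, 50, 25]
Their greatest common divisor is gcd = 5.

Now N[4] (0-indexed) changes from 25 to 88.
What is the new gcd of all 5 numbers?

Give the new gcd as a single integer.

Numbers: [50, 65, 55, 50, 25], gcd = 5
Change: index 4, 25 -> 88
gcd of the OTHER numbers (without index 4): gcd([50, 65, 55, 50]) = 5
New gcd = gcd(g_others, new_val) = gcd(5, 88) = 1

Answer: 1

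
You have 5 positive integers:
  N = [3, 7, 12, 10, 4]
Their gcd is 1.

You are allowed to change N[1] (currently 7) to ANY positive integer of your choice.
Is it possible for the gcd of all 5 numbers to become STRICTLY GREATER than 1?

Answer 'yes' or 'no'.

Current gcd = 1
gcd of all OTHER numbers (without N[1]=7): gcd([3, 12, 10, 4]) = 1
The new gcd after any change is gcd(1, new_value).
This can be at most 1.
Since 1 = old gcd 1, the gcd can only stay the same or decrease.

Answer: no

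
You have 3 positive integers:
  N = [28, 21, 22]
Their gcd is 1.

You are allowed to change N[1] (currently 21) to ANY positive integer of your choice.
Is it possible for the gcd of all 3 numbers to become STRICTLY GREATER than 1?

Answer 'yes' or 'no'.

Answer: yes

Derivation:
Current gcd = 1
gcd of all OTHER numbers (without N[1]=21): gcd([28, 22]) = 2
The new gcd after any change is gcd(2, new_value).
This can be at most 2.
Since 2 > old gcd 1, the gcd CAN increase (e.g., set N[1] = 2).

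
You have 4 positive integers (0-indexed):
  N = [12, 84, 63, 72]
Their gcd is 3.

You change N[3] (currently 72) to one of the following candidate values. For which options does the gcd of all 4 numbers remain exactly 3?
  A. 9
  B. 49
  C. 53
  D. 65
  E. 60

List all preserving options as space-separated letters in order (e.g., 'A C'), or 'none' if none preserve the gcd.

Answer: A E

Derivation:
Old gcd = 3; gcd of others (without N[3]) = 3
New gcd for candidate v: gcd(3, v). Preserves old gcd iff gcd(3, v) = 3.
  Option A: v=9, gcd(3,9)=3 -> preserves
  Option B: v=49, gcd(3,49)=1 -> changes
  Option C: v=53, gcd(3,53)=1 -> changes
  Option D: v=65, gcd(3,65)=1 -> changes
  Option E: v=60, gcd(3,60)=3 -> preserves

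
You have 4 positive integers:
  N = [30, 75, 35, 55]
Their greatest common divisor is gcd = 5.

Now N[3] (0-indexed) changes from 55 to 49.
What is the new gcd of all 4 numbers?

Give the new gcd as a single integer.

Numbers: [30, 75, 35, 55], gcd = 5
Change: index 3, 55 -> 49
gcd of the OTHER numbers (without index 3): gcd([30, 75, 35]) = 5
New gcd = gcd(g_others, new_val) = gcd(5, 49) = 1

Answer: 1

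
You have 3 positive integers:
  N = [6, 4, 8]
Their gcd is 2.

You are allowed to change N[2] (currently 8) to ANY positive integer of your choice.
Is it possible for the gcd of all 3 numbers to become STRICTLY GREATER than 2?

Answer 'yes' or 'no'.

Answer: no

Derivation:
Current gcd = 2
gcd of all OTHER numbers (without N[2]=8): gcd([6, 4]) = 2
The new gcd after any change is gcd(2, new_value).
This can be at most 2.
Since 2 = old gcd 2, the gcd can only stay the same or decrease.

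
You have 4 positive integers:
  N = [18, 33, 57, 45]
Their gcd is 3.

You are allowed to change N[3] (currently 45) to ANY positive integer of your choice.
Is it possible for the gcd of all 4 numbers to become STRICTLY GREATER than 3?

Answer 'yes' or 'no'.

Current gcd = 3
gcd of all OTHER numbers (without N[3]=45): gcd([18, 33, 57]) = 3
The new gcd after any change is gcd(3, new_value).
This can be at most 3.
Since 3 = old gcd 3, the gcd can only stay the same or decrease.

Answer: no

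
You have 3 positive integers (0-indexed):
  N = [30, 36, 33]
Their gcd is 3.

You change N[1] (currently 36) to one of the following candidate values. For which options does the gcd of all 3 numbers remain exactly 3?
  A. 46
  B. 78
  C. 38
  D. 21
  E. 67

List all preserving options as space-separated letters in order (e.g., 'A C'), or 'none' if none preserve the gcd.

Answer: B D

Derivation:
Old gcd = 3; gcd of others (without N[1]) = 3
New gcd for candidate v: gcd(3, v). Preserves old gcd iff gcd(3, v) = 3.
  Option A: v=46, gcd(3,46)=1 -> changes
  Option B: v=78, gcd(3,78)=3 -> preserves
  Option C: v=38, gcd(3,38)=1 -> changes
  Option D: v=21, gcd(3,21)=3 -> preserves
  Option E: v=67, gcd(3,67)=1 -> changes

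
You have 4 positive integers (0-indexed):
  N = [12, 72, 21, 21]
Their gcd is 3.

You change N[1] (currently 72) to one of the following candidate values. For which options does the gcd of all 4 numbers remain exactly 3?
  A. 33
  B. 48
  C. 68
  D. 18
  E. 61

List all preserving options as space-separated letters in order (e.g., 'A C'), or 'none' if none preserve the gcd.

Answer: A B D

Derivation:
Old gcd = 3; gcd of others (without N[1]) = 3
New gcd for candidate v: gcd(3, v). Preserves old gcd iff gcd(3, v) = 3.
  Option A: v=33, gcd(3,33)=3 -> preserves
  Option B: v=48, gcd(3,48)=3 -> preserves
  Option C: v=68, gcd(3,68)=1 -> changes
  Option D: v=18, gcd(3,18)=3 -> preserves
  Option E: v=61, gcd(3,61)=1 -> changes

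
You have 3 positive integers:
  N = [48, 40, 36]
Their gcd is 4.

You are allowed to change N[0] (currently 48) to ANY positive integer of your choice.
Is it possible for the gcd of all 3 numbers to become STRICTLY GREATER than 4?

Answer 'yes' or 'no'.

Current gcd = 4
gcd of all OTHER numbers (without N[0]=48): gcd([40, 36]) = 4
The new gcd after any change is gcd(4, new_value).
This can be at most 4.
Since 4 = old gcd 4, the gcd can only stay the same or decrease.

Answer: no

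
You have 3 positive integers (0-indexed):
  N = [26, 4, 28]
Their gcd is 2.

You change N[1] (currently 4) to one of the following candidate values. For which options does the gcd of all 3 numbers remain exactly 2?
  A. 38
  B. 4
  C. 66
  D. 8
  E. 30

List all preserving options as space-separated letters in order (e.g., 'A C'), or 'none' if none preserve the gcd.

Answer: A B C D E

Derivation:
Old gcd = 2; gcd of others (without N[1]) = 2
New gcd for candidate v: gcd(2, v). Preserves old gcd iff gcd(2, v) = 2.
  Option A: v=38, gcd(2,38)=2 -> preserves
  Option B: v=4, gcd(2,4)=2 -> preserves
  Option C: v=66, gcd(2,66)=2 -> preserves
  Option D: v=8, gcd(2,8)=2 -> preserves
  Option E: v=30, gcd(2,30)=2 -> preserves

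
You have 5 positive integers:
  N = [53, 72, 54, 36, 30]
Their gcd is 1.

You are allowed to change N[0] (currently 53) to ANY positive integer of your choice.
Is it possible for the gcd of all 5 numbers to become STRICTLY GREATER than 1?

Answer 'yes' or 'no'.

Answer: yes

Derivation:
Current gcd = 1
gcd of all OTHER numbers (without N[0]=53): gcd([72, 54, 36, 30]) = 6
The new gcd after any change is gcd(6, new_value).
This can be at most 6.
Since 6 > old gcd 1, the gcd CAN increase (e.g., set N[0] = 6).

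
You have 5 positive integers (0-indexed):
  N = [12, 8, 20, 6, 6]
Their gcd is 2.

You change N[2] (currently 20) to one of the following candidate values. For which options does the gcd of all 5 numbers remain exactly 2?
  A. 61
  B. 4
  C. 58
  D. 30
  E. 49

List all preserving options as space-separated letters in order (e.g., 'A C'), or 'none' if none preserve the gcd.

Answer: B C D

Derivation:
Old gcd = 2; gcd of others (without N[2]) = 2
New gcd for candidate v: gcd(2, v). Preserves old gcd iff gcd(2, v) = 2.
  Option A: v=61, gcd(2,61)=1 -> changes
  Option B: v=4, gcd(2,4)=2 -> preserves
  Option C: v=58, gcd(2,58)=2 -> preserves
  Option D: v=30, gcd(2,30)=2 -> preserves
  Option E: v=49, gcd(2,49)=1 -> changes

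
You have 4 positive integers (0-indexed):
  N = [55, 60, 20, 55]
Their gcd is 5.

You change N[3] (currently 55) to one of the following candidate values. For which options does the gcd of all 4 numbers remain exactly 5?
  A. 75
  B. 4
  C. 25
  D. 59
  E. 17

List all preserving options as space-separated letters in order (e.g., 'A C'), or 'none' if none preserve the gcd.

Answer: A C

Derivation:
Old gcd = 5; gcd of others (without N[3]) = 5
New gcd for candidate v: gcd(5, v). Preserves old gcd iff gcd(5, v) = 5.
  Option A: v=75, gcd(5,75)=5 -> preserves
  Option B: v=4, gcd(5,4)=1 -> changes
  Option C: v=25, gcd(5,25)=5 -> preserves
  Option D: v=59, gcd(5,59)=1 -> changes
  Option E: v=17, gcd(5,17)=1 -> changes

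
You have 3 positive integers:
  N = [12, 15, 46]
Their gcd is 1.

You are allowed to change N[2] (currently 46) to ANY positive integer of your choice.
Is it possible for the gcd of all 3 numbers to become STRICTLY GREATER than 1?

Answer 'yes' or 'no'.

Current gcd = 1
gcd of all OTHER numbers (without N[2]=46): gcd([12, 15]) = 3
The new gcd after any change is gcd(3, new_value).
This can be at most 3.
Since 3 > old gcd 1, the gcd CAN increase (e.g., set N[2] = 3).

Answer: yes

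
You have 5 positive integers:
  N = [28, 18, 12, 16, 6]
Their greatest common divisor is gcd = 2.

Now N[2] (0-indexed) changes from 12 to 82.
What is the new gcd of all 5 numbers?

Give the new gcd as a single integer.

Answer: 2

Derivation:
Numbers: [28, 18, 12, 16, 6], gcd = 2
Change: index 2, 12 -> 82
gcd of the OTHER numbers (without index 2): gcd([28, 18, 16, 6]) = 2
New gcd = gcd(g_others, new_val) = gcd(2, 82) = 2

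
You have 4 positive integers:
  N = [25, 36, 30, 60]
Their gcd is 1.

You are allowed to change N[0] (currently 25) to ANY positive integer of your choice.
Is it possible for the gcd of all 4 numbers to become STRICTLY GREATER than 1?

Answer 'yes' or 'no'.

Answer: yes

Derivation:
Current gcd = 1
gcd of all OTHER numbers (without N[0]=25): gcd([36, 30, 60]) = 6
The new gcd after any change is gcd(6, new_value).
This can be at most 6.
Since 6 > old gcd 1, the gcd CAN increase (e.g., set N[0] = 6).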